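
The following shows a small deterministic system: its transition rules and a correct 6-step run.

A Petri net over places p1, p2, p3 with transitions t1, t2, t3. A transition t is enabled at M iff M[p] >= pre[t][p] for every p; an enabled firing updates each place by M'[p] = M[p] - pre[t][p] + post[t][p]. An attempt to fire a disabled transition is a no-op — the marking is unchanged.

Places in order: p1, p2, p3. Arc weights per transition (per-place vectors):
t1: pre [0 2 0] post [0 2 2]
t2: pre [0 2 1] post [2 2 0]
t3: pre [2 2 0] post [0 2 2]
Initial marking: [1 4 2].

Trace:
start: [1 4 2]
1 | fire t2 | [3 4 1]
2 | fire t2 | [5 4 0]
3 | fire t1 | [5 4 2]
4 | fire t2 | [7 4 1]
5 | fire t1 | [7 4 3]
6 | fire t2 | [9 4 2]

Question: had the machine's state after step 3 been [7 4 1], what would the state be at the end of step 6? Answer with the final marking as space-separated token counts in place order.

state after step 3 := [7 4 1]
4 | fire t2 | [9 4 0]
5 | fire t1 | [9 4 2]
6 | fire t2 | [11 4 1]

11 4 1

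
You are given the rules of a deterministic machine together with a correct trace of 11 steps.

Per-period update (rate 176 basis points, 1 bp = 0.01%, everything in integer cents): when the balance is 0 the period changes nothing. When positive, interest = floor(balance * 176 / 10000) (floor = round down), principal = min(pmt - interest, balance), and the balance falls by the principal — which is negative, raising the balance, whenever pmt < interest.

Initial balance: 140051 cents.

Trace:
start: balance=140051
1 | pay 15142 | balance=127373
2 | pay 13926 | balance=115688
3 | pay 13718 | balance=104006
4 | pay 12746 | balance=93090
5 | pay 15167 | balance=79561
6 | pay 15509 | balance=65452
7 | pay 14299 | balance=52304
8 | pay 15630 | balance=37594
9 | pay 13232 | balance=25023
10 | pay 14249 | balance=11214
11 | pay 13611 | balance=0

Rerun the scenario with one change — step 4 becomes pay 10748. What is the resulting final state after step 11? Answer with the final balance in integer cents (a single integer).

58

(re-executing from step 4 with the substitution; state before step 4: balance=104006)
4 | pay 10748 | balance=95088
5 | pay 15167 | balance=81594
6 | pay 15509 | balance=67521
7 | pay 14299 | balance=54410
8 | pay 15630 | balance=39737
9 | pay 13232 | balance=27204
10 | pay 14249 | balance=13433
11 | pay 13611 | balance=58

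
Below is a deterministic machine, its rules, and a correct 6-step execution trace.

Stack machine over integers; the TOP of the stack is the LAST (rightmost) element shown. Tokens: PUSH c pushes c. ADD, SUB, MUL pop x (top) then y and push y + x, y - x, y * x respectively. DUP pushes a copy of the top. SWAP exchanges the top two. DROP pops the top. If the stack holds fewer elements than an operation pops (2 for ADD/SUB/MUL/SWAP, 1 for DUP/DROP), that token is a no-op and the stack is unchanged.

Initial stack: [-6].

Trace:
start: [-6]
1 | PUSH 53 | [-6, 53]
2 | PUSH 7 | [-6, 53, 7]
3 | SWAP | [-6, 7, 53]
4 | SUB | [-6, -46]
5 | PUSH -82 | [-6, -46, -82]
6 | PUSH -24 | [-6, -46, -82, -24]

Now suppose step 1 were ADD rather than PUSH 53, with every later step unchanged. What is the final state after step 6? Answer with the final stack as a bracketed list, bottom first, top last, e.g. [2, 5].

(re-executing from step 1 with the substitution; state before step 1: [-6])
1 | ADD | [-6]
2 | PUSH 7 | [-6, 7]
3 | SWAP | [7, -6]
4 | SUB | [13]
5 | PUSH -82 | [13, -82]
6 | PUSH -24 | [13, -82, -24]

[13, -82, -24]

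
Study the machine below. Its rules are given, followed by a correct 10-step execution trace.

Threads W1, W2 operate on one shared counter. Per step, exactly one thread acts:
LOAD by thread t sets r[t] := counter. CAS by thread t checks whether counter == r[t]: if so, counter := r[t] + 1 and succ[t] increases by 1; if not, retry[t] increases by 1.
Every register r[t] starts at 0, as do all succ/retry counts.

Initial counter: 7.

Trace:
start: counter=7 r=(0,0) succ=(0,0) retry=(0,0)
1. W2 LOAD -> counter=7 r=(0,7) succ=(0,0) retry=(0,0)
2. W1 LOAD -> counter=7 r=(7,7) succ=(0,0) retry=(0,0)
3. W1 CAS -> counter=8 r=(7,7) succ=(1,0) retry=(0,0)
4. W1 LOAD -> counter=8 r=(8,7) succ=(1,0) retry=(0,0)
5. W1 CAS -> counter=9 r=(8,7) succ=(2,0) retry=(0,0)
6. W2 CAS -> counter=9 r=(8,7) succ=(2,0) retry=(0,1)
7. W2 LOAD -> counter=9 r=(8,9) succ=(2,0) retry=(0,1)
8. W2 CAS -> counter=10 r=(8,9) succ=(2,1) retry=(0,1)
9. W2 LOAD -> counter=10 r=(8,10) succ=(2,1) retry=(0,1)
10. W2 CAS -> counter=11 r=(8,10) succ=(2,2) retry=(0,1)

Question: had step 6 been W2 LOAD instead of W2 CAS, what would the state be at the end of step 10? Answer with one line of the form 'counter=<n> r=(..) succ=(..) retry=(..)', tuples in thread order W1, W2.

counter=11 r=(8,10) succ=(2,2) retry=(0,0)

(re-executing from step 6 with the substitution; state before step 6: counter=9 r=(8,7) succ=(2,0) retry=(0,0))
6. W2 LOAD -> counter=9 r=(8,9) succ=(2,0) retry=(0,0)
7. W2 LOAD -> counter=9 r=(8,9) succ=(2,0) retry=(0,0)
8. W2 CAS -> counter=10 r=(8,9) succ=(2,1) retry=(0,0)
9. W2 LOAD -> counter=10 r=(8,10) succ=(2,1) retry=(0,0)
10. W2 CAS -> counter=11 r=(8,10) succ=(2,2) retry=(0,0)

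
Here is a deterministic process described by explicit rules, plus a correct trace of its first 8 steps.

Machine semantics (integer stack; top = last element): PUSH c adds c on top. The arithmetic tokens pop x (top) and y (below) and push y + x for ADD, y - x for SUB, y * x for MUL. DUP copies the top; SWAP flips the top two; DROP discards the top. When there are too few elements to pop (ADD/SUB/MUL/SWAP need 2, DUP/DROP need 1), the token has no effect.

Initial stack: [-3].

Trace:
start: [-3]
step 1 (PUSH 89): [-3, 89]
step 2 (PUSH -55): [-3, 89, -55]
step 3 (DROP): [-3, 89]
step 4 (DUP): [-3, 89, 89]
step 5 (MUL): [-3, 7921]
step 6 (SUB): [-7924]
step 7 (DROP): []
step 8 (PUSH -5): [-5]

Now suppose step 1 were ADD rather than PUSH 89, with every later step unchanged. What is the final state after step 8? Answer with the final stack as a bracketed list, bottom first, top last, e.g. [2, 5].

[-5]

(re-executing from step 1 with the substitution; state before step 1: [-3])
step 1 (ADD): [-3]
step 2 (PUSH -55): [-3, -55]
step 3 (DROP): [-3]
step 4 (DUP): [-3, -3]
step 5 (MUL): [9]
step 6 (SUB): [9]
step 7 (DROP): []
step 8 (PUSH -5): [-5]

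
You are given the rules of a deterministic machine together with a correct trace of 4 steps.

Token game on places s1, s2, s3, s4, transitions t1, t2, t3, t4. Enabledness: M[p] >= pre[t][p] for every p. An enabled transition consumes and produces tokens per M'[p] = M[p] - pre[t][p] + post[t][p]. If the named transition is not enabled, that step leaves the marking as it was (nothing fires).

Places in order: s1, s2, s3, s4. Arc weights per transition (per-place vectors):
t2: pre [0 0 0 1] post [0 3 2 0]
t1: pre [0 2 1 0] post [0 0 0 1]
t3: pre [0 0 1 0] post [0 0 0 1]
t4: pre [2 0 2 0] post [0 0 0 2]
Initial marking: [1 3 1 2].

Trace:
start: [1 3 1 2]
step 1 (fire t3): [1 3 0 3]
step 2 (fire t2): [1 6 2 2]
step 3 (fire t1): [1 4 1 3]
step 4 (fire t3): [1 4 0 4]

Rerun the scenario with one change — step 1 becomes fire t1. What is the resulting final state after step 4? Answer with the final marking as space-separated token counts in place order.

1 2 0 4

(re-executing from step 1 with the substitution; state before step 1: [1 3 1 2])
step 1 (fire t1): [1 1 0 3]
step 2 (fire t2): [1 4 2 2]
step 3 (fire t1): [1 2 1 3]
step 4 (fire t3): [1 2 0 4]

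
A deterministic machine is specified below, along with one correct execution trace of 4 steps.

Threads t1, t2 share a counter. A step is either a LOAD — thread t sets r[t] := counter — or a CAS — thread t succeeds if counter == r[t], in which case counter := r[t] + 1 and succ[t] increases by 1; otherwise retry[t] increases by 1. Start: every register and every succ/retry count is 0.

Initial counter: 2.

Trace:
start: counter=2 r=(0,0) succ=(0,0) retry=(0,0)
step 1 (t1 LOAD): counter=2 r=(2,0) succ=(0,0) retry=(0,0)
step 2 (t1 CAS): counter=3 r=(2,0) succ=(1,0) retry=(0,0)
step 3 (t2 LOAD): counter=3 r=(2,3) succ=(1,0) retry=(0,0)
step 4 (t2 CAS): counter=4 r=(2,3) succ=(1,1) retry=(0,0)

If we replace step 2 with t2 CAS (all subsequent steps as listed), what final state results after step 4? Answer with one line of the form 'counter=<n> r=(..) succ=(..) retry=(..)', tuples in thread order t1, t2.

(re-executing from step 2 with the substitution; state before step 2: counter=2 r=(2,0) succ=(0,0) retry=(0,0))
step 2 (t2 CAS): counter=2 r=(2,0) succ=(0,0) retry=(0,1)
step 3 (t2 LOAD): counter=2 r=(2,2) succ=(0,0) retry=(0,1)
step 4 (t2 CAS): counter=3 r=(2,2) succ=(0,1) retry=(0,1)

counter=3 r=(2,2) succ=(0,1) retry=(0,1)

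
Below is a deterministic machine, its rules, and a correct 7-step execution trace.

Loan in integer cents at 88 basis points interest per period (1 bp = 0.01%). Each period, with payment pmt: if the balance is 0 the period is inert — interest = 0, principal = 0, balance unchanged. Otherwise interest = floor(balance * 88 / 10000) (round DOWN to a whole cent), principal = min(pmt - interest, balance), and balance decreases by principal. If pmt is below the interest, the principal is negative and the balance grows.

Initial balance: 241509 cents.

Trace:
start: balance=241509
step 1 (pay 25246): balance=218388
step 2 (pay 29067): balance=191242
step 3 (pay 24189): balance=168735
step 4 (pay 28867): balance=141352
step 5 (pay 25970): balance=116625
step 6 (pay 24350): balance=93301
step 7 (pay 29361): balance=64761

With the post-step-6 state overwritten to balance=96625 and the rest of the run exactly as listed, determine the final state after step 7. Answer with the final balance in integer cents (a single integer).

68114

state after step 6 := balance=96625
step 7 (pay 29361): balance=68114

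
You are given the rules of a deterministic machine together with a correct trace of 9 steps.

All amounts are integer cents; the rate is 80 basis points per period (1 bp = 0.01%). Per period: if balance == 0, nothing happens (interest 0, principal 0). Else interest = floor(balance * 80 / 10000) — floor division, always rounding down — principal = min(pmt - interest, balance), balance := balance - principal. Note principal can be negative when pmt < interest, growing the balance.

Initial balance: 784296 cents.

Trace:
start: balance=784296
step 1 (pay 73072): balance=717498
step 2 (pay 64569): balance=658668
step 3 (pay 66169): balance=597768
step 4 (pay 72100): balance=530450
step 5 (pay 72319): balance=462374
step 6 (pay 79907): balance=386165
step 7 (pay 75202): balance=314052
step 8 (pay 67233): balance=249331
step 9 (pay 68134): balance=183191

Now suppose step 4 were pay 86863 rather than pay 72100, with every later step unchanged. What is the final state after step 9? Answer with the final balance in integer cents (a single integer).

(re-executing from step 4 with the substitution; state before step 4: balance=597768)
step 4 (pay 86863): balance=515687
step 5 (pay 72319): balance=447493
step 6 (pay 79907): balance=371165
step 7 (pay 75202): balance=298932
step 8 (pay 67233): balance=234090
step 9 (pay 68134): balance=167828

167828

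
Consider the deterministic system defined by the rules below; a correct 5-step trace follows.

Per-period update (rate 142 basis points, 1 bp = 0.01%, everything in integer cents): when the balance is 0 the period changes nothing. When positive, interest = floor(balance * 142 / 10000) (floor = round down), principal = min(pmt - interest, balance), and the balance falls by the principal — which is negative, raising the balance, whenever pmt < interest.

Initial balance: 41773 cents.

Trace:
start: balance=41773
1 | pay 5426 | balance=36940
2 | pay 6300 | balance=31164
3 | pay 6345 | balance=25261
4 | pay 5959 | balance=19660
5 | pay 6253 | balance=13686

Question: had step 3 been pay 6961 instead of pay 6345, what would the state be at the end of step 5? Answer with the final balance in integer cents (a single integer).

(re-executing from step 3 with the substitution; state before step 3: balance=31164)
3 | pay 6961 | balance=24645
4 | pay 5959 | balance=19035
5 | pay 6253 | balance=13052

13052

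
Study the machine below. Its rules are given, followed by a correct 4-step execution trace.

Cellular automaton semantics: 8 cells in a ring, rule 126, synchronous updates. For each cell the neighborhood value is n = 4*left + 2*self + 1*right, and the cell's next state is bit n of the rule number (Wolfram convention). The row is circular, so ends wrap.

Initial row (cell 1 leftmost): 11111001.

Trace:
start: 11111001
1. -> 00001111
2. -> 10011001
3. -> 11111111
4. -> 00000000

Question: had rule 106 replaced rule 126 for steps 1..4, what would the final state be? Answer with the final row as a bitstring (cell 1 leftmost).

(re-executing steps 1..4 under rule 106; state before step 1: 11111001)
1. -> 00001011
2. -> 00010111
3. -> 00101101
4. -> 01011110

01011110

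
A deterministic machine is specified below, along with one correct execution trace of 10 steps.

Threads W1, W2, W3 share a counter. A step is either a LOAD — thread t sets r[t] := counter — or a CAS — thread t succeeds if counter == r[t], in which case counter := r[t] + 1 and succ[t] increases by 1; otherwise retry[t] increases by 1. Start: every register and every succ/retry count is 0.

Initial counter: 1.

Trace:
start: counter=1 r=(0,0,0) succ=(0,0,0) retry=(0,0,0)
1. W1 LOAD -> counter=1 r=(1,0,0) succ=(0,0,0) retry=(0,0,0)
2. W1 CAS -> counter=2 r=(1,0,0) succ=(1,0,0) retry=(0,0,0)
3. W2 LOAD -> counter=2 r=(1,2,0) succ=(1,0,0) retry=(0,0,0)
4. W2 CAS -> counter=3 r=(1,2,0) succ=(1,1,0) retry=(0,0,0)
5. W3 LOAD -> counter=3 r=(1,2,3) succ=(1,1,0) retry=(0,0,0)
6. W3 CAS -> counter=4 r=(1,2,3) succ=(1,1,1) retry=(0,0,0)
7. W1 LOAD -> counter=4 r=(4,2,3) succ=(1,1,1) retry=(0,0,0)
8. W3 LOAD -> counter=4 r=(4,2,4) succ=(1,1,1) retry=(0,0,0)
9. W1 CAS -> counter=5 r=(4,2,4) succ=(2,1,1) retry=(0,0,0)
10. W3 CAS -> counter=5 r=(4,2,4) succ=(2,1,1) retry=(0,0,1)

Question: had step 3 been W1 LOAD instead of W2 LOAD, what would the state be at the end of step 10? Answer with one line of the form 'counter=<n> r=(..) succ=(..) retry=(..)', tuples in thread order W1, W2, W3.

counter=4 r=(3,0,3) succ=(2,0,1) retry=(0,1,1)

(re-executing from step 3 with the substitution; state before step 3: counter=2 r=(1,0,0) succ=(1,0,0) retry=(0,0,0))
3. W1 LOAD -> counter=2 r=(2,0,0) succ=(1,0,0) retry=(0,0,0)
4. W2 CAS -> counter=2 r=(2,0,0) succ=(1,0,0) retry=(0,1,0)
5. W3 LOAD -> counter=2 r=(2,0,2) succ=(1,0,0) retry=(0,1,0)
6. W3 CAS -> counter=3 r=(2,0,2) succ=(1,0,1) retry=(0,1,0)
7. W1 LOAD -> counter=3 r=(3,0,2) succ=(1,0,1) retry=(0,1,0)
8. W3 LOAD -> counter=3 r=(3,0,3) succ=(1,0,1) retry=(0,1,0)
9. W1 CAS -> counter=4 r=(3,0,3) succ=(2,0,1) retry=(0,1,0)
10. W3 CAS -> counter=4 r=(3,0,3) succ=(2,0,1) retry=(0,1,1)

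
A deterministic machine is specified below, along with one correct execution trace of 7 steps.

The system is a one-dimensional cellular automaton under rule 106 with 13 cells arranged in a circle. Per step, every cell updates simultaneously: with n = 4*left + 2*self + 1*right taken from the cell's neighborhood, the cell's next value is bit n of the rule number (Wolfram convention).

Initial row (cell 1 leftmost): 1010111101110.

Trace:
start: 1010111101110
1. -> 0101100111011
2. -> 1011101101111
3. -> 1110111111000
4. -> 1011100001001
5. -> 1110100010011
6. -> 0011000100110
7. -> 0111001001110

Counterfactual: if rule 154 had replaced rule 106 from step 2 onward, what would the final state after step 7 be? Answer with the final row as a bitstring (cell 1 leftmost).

0111011010010

(re-executing steps 2..7 under rule 154; state before step 2: 0101100111011)
2. -> 0001011110010
3. -> 0010011101101
4. -> 1101111001000
5. -> 1001110110101
6. -> 0111100100001
7. -> 0111011010010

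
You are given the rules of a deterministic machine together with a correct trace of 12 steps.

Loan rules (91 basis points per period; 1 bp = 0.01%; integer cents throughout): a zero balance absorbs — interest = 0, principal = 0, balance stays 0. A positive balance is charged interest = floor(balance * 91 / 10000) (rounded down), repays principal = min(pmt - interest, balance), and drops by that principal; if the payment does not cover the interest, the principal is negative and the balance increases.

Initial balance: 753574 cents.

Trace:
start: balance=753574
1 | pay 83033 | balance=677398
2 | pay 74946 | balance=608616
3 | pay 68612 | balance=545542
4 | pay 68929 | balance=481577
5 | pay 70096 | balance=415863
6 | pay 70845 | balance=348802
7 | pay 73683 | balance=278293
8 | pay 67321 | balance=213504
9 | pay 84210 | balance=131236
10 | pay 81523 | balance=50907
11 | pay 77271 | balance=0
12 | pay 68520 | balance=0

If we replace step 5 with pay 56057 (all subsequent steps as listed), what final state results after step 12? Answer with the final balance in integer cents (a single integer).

0

(re-executing from step 5 with the substitution; state before step 5: balance=481577)
5 | pay 56057 | balance=429902
6 | pay 70845 | balance=362969
7 | pay 73683 | balance=292589
8 | pay 67321 | balance=227930
9 | pay 84210 | balance=145794
10 | pay 81523 | balance=65597
11 | pay 77271 | balance=0
12 | pay 68520 | balance=0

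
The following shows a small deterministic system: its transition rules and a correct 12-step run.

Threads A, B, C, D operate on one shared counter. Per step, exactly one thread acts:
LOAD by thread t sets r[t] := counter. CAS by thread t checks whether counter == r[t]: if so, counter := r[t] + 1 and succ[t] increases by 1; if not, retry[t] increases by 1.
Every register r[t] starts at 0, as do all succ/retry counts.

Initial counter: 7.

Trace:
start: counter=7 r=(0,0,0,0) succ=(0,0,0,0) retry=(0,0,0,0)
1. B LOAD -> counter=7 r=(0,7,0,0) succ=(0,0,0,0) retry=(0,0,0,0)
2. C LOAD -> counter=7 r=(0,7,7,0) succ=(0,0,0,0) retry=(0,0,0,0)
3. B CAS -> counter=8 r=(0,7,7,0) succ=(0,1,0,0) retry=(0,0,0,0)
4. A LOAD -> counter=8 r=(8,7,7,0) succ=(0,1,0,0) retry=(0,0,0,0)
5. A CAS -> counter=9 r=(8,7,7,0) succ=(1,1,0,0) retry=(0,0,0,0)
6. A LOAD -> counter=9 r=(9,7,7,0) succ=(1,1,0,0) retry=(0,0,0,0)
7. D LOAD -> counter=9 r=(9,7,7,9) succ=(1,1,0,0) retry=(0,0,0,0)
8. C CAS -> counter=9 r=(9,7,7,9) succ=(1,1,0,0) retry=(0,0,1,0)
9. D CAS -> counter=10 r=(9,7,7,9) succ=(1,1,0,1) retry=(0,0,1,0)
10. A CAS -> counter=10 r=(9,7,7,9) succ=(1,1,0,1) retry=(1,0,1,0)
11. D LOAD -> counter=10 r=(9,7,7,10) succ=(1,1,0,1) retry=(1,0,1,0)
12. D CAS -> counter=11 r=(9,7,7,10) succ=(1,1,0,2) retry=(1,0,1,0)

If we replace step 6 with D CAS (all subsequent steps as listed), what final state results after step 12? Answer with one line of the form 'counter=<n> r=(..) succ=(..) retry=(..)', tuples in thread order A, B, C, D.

counter=11 r=(8,7,7,10) succ=(1,1,0,2) retry=(1,0,1,1)

(re-executing from step 6 with the substitution; state before step 6: counter=9 r=(8,7,7,0) succ=(1,1,0,0) retry=(0,0,0,0))
6. D CAS -> counter=9 r=(8,7,7,0) succ=(1,1,0,0) retry=(0,0,0,1)
7. D LOAD -> counter=9 r=(8,7,7,9) succ=(1,1,0,0) retry=(0,0,0,1)
8. C CAS -> counter=9 r=(8,7,7,9) succ=(1,1,0,0) retry=(0,0,1,1)
9. D CAS -> counter=10 r=(8,7,7,9) succ=(1,1,0,1) retry=(0,0,1,1)
10. A CAS -> counter=10 r=(8,7,7,9) succ=(1,1,0,1) retry=(1,0,1,1)
11. D LOAD -> counter=10 r=(8,7,7,10) succ=(1,1,0,1) retry=(1,0,1,1)
12. D CAS -> counter=11 r=(8,7,7,10) succ=(1,1,0,2) retry=(1,0,1,1)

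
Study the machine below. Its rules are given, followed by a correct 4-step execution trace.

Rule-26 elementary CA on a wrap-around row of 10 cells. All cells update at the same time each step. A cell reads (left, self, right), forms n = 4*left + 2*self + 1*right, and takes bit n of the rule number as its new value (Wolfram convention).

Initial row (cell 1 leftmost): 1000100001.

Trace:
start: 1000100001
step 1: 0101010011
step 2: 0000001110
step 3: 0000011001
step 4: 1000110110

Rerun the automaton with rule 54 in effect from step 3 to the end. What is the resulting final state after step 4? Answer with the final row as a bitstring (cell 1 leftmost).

1000111011

(re-executing steps 3..4 under rule 54; state before step 3: 0000001110)
step 3: 0000010001
step 4: 1000111011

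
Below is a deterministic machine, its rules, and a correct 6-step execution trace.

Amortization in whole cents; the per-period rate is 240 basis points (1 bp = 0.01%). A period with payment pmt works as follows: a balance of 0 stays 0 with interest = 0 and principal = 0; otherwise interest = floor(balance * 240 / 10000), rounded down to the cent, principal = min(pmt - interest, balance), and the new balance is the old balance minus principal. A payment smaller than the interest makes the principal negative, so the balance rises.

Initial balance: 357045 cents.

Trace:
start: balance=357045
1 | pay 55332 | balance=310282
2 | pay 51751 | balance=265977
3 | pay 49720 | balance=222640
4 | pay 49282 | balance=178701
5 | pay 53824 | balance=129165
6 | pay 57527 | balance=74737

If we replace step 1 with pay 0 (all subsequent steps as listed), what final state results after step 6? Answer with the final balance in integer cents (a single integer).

137036

(re-executing from step 1 with the substitution; state before step 1: balance=357045)
1 | pay 0 | balance=365614
2 | pay 51751 | balance=322637
3 | pay 49720 | balance=280660
4 | pay 49282 | balance=238113
5 | pay 53824 | balance=190003
6 | pay 57527 | balance=137036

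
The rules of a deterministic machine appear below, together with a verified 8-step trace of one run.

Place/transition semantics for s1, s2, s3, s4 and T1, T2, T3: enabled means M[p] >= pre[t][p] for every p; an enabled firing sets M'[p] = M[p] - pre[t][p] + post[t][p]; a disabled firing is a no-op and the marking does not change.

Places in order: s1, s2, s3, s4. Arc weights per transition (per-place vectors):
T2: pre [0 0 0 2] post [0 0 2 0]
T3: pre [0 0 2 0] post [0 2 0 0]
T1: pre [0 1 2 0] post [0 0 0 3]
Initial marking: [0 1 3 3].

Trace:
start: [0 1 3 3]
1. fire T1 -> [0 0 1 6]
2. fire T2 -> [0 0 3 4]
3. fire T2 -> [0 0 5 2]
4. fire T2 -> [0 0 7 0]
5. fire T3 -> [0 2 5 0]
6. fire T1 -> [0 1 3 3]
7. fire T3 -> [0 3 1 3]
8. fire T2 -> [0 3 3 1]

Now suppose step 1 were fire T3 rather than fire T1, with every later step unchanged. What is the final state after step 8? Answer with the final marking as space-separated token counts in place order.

(re-executing from step 1 with the substitution; state before step 1: [0 1 3 3])
1. fire T3 -> [0 3 1 3]
2. fire T2 -> [0 3 3 1]
3. fire T2 -> [0 3 3 1]
4. fire T2 -> [0 3 3 1]
5. fire T3 -> [0 5 1 1]
6. fire T1 -> [0 5 1 1]
7. fire T3 -> [0 5 1 1]
8. fire T2 -> [0 5 1 1]

0 5 1 1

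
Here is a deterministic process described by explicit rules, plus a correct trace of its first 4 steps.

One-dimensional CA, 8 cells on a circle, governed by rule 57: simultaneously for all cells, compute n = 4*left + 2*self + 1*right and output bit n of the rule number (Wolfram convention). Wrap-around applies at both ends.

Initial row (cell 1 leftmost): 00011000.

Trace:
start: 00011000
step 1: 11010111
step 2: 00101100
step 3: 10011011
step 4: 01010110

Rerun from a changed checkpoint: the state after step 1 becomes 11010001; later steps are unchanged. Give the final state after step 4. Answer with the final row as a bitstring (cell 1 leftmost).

01010101

state after step 1 := 11010001
step 2: 00101101
step 3: 10011010
step 4: 01010101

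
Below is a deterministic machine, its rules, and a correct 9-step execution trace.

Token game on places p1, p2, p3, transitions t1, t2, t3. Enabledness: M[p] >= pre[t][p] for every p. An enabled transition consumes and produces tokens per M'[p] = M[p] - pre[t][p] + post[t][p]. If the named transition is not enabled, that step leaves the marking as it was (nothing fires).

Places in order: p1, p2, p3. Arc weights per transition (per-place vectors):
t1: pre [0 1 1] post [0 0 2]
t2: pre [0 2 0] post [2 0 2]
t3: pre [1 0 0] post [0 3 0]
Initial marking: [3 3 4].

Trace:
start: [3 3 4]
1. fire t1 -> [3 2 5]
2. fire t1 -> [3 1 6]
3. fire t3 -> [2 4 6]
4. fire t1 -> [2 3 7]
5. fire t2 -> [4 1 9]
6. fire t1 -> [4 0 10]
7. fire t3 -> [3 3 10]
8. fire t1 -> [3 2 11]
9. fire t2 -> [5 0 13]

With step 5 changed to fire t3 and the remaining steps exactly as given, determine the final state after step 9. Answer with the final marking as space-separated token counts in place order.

2 5 11

(re-executing from step 5 with the substitution; state before step 5: [2 3 7])
5. fire t3 -> [1 6 7]
6. fire t1 -> [1 5 8]
7. fire t3 -> [0 8 8]
8. fire t1 -> [0 7 9]
9. fire t2 -> [2 5 11]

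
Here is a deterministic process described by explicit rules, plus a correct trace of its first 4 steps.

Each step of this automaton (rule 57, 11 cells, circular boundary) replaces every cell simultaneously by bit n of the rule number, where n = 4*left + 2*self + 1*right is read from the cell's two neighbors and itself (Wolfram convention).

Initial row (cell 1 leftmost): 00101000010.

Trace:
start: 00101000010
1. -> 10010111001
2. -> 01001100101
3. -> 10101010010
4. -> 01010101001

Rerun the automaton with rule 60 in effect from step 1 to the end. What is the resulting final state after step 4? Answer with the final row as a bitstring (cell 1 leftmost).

00001010110

(re-executing steps 1..4 under rule 60; state before step 1: 00101000010)
1. -> 00111100011
2. -> 10100010010
3. -> 11110011011
4. -> 00001010110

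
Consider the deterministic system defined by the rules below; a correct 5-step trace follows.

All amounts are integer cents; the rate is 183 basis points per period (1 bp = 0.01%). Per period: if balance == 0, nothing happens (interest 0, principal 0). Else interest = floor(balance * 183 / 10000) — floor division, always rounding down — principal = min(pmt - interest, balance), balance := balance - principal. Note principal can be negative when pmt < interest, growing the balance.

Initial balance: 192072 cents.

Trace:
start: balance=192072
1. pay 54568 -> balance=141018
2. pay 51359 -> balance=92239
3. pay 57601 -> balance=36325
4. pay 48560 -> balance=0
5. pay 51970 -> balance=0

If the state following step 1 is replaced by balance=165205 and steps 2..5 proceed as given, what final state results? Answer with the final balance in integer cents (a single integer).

0

state after step 1 := balance=165205
2. pay 51359 -> balance=116869
3. pay 57601 -> balance=61406
4. pay 48560 -> balance=13969
5. pay 51970 -> balance=0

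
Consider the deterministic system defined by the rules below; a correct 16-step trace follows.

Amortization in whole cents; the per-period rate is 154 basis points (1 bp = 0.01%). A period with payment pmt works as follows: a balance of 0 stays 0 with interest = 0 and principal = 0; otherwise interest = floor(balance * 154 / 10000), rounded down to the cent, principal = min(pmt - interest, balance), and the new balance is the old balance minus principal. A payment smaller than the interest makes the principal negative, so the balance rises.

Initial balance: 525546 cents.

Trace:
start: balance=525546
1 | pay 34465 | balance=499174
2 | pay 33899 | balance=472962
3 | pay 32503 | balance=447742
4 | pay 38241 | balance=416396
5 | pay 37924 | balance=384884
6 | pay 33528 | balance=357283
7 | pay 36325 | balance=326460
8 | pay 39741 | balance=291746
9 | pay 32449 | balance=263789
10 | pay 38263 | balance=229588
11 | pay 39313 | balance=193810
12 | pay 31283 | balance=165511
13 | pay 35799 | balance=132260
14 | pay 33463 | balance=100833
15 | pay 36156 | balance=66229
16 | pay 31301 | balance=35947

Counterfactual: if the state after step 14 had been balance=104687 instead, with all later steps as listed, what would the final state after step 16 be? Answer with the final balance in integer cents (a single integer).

state after step 14 := balance=104687
15 | pay 36156 | balance=70143
16 | pay 31301 | balance=39922

39922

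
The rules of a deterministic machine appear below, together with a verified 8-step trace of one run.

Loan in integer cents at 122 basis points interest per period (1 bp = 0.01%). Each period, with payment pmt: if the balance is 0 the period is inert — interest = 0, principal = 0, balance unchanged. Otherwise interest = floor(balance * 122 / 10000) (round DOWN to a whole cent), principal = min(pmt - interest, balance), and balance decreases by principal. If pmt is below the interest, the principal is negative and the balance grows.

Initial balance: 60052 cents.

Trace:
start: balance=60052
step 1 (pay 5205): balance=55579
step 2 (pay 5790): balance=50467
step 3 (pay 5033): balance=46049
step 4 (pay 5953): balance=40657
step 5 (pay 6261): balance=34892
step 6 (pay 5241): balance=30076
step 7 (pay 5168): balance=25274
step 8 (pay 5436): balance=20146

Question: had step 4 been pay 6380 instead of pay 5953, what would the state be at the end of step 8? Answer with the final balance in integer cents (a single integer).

(re-executing from step 4 with the substitution; state before step 4: balance=46049)
step 4 (pay 6380): balance=40230
step 5 (pay 6261): balance=34459
step 6 (pay 5241): balance=29638
step 7 (pay 5168): balance=24831
step 8 (pay 5436): balance=19697

19697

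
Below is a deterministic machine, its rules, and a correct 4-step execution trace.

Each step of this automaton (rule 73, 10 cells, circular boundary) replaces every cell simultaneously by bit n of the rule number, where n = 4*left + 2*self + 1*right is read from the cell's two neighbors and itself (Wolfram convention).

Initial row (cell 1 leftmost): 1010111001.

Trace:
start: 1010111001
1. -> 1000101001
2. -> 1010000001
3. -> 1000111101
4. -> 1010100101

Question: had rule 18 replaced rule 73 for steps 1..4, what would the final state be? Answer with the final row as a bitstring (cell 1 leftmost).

0100100000

(re-executing steps 1..4 under rule 18; state before step 1: 1010111001)
1. -> 0000000110
2. -> 0000001001
3. -> 1000010110
4. -> 0100100000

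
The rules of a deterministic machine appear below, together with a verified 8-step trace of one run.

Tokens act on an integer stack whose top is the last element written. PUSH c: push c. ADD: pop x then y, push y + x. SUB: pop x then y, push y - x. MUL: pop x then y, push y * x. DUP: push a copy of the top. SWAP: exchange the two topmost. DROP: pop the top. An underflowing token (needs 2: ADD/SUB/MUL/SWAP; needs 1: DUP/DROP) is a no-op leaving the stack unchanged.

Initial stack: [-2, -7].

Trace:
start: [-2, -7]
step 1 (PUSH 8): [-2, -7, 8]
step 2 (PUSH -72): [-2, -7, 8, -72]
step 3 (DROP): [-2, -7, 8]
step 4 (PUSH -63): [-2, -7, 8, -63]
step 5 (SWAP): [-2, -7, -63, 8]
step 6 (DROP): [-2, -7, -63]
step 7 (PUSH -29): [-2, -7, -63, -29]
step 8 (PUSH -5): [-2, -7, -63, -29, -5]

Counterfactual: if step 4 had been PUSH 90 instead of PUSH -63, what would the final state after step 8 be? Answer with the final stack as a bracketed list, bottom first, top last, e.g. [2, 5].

[-2, -7, 90, -29, -5]

(re-executing from step 4 with the substitution; state before step 4: [-2, -7, 8])
step 4 (PUSH 90): [-2, -7, 8, 90]
step 5 (SWAP): [-2, -7, 90, 8]
step 6 (DROP): [-2, -7, 90]
step 7 (PUSH -29): [-2, -7, 90, -29]
step 8 (PUSH -5): [-2, -7, 90, -29, -5]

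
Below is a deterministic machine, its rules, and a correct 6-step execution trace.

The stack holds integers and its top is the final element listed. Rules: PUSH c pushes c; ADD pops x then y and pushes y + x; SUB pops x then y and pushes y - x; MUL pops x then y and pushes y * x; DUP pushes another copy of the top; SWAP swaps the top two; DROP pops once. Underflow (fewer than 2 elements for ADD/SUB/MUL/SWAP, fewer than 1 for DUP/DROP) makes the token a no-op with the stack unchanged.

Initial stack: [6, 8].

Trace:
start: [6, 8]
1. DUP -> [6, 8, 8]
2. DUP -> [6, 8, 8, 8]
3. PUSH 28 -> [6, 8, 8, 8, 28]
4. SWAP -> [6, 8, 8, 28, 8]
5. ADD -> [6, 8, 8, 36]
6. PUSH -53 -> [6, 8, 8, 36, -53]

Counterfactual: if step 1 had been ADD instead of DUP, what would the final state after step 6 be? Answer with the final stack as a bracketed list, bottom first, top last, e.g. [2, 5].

(re-executing from step 1 with the substitution; state before step 1: [6, 8])
1. ADD -> [14]
2. DUP -> [14, 14]
3. PUSH 28 -> [14, 14, 28]
4. SWAP -> [14, 28, 14]
5. ADD -> [14, 42]
6. PUSH -53 -> [14, 42, -53]

[14, 42, -53]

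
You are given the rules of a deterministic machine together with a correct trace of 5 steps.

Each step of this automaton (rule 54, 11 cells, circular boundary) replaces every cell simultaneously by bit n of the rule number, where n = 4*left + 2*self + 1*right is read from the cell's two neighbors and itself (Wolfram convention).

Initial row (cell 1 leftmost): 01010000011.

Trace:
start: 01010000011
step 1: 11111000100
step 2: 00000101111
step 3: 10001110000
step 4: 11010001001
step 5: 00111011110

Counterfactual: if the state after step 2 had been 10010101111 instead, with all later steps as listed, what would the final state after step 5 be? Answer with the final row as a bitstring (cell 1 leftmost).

11000011101

state after step 2 := 10010101111
step 3: 01111110000
step 4: 10000001000
step 5: 11000011101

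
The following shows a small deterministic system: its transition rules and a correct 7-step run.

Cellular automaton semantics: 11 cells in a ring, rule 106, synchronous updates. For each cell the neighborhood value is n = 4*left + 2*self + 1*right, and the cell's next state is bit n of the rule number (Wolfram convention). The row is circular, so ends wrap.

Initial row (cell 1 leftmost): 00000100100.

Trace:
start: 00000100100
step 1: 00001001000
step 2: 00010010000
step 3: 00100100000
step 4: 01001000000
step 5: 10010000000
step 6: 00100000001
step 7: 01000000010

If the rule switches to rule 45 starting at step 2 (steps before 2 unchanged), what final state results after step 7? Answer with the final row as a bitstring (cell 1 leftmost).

(re-executing steps 2..7 under rule 45; state before step 2: 00001001000)
step 2: 11101001011
step 3: 00011001110
step 4: 11010001000
step 5: 10110101010
step 6: 11101111111
step 7: 00011000000

00011000000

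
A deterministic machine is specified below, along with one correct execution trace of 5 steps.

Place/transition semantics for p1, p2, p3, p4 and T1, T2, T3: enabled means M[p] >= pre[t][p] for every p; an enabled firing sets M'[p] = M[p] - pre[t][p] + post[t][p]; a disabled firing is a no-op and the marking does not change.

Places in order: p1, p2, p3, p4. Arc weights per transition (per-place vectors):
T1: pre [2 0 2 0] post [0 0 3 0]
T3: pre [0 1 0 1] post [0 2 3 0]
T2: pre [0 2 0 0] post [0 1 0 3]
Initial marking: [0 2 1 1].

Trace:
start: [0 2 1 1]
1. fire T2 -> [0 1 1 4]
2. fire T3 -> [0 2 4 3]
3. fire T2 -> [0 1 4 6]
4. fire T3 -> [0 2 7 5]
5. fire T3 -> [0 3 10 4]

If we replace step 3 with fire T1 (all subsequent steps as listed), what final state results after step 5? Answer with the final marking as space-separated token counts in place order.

0 4 10 1

(re-executing from step 3 with the substitution; state before step 3: [0 2 4 3])
3. fire T1 -> [0 2 4 3]
4. fire T3 -> [0 3 7 2]
5. fire T3 -> [0 4 10 1]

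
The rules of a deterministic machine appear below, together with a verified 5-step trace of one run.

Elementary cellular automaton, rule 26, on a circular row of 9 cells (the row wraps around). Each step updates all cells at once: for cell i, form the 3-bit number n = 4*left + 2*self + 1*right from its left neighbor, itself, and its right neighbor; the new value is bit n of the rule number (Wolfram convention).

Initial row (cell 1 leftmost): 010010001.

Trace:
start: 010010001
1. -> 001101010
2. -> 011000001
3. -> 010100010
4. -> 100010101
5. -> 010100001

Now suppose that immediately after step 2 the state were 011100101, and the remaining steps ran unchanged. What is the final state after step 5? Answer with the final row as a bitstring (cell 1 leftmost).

001000011

state after step 2 := 011100101
3. -> 010011000
4. -> 101110100
5. -> 001000011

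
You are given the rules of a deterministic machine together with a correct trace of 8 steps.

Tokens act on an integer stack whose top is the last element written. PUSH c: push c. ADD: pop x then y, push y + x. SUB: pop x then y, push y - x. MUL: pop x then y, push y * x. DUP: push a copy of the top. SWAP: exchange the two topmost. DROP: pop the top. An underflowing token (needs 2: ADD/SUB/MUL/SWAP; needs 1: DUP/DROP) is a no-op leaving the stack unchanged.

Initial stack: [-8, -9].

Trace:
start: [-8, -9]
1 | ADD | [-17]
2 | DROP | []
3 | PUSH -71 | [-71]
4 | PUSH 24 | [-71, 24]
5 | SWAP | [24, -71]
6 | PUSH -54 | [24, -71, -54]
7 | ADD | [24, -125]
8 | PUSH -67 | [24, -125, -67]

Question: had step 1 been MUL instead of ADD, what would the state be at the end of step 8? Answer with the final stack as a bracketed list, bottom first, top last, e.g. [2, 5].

[24, -125, -67]

(re-executing from step 1 with the substitution; state before step 1: [-8, -9])
1 | MUL | [72]
2 | DROP | []
3 | PUSH -71 | [-71]
4 | PUSH 24 | [-71, 24]
5 | SWAP | [24, -71]
6 | PUSH -54 | [24, -71, -54]
7 | ADD | [24, -125]
8 | PUSH -67 | [24, -125, -67]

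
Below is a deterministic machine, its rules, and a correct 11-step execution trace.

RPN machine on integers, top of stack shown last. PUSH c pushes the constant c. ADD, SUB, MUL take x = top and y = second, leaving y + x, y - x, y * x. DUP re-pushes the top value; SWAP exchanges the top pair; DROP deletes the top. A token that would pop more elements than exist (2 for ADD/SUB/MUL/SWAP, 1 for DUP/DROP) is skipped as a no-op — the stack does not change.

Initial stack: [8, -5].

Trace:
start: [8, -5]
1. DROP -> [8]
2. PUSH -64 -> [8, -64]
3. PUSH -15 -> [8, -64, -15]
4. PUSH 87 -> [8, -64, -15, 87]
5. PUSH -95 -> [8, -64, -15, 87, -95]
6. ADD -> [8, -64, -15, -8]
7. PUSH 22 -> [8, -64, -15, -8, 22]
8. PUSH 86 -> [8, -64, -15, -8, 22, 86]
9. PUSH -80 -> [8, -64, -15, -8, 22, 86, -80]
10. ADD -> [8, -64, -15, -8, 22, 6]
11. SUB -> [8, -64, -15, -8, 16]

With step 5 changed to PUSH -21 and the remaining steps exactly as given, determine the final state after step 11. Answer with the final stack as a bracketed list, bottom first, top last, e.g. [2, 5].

(re-executing from step 5 with the substitution; state before step 5: [8, -64, -15, 87])
5. PUSH -21 -> [8, -64, -15, 87, -21]
6. ADD -> [8, -64, -15, 66]
7. PUSH 22 -> [8, -64, -15, 66, 22]
8. PUSH 86 -> [8, -64, -15, 66, 22, 86]
9. PUSH -80 -> [8, -64, -15, 66, 22, 86, -80]
10. ADD -> [8, -64, -15, 66, 22, 6]
11. SUB -> [8, -64, -15, 66, 16]

[8, -64, -15, 66, 16]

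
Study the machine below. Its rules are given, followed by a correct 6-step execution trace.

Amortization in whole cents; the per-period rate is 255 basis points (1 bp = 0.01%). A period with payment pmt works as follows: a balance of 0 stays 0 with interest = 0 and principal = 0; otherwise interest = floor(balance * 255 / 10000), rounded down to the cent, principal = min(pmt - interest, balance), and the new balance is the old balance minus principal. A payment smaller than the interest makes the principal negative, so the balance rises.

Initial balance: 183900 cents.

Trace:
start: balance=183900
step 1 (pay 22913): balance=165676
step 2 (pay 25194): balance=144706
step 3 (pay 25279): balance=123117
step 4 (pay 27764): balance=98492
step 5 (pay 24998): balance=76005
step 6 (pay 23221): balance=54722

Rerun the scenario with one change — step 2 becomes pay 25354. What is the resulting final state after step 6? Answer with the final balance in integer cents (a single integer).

54544

(re-executing from step 2 with the substitution; state before step 2: balance=165676)
step 2 (pay 25354): balance=144546
step 3 (pay 25279): balance=122952
step 4 (pay 27764): balance=98323
step 5 (pay 24998): balance=75832
step 6 (pay 23221): balance=54544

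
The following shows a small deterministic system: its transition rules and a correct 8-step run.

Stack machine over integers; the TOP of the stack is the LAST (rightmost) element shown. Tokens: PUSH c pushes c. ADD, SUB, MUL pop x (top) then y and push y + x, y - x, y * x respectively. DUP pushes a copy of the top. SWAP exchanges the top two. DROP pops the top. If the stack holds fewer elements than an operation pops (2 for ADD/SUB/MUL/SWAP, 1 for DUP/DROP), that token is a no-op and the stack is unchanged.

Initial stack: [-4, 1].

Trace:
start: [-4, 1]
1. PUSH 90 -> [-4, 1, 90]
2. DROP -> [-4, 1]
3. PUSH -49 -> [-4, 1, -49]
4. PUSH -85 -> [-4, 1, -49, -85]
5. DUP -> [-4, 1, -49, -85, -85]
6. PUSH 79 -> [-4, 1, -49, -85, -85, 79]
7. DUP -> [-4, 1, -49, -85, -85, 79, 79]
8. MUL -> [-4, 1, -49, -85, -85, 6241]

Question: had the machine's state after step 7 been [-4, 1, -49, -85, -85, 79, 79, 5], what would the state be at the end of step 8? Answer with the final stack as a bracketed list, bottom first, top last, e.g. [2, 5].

[-4, 1, -49, -85, -85, 79, 395]

state after step 7 := [-4, 1, -49, -85, -85, 79, 79, 5]
8. MUL -> [-4, 1, -49, -85, -85, 79, 395]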